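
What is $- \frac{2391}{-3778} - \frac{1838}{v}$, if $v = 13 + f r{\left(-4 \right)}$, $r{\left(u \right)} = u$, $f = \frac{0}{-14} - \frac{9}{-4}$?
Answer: $- \frac{866800}{1889} \approx -458.87$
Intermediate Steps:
$f = \frac{9}{4}$ ($f = 0 \left(- \frac{1}{14}\right) - - \frac{9}{4} = 0 + \frac{9}{4} = \frac{9}{4} \approx 2.25$)
$v = 4$ ($v = 13 + \frac{9}{4} \left(-4\right) = 13 - 9 = 4$)
$- \frac{2391}{-3778} - \frac{1838}{v} = - \frac{2391}{-3778} - \frac{1838}{4} = \left(-2391\right) \left(- \frac{1}{3778}\right) - \frac{919}{2} = \frac{2391}{3778} - \frac{919}{2} = - \frac{866800}{1889}$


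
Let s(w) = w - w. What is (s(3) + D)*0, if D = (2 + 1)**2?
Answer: 0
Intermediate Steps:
s(w) = 0
D = 9 (D = 3**2 = 9)
(s(3) + D)*0 = (0 + 9)*0 = 9*0 = 0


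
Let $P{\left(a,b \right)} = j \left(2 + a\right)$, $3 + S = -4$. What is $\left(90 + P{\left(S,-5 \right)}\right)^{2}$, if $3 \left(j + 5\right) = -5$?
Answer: $\frac{136900}{9} \approx 15211.0$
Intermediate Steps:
$j = - \frac{20}{3}$ ($j = -5 + \frac{1}{3} \left(-5\right) = -5 - \frac{5}{3} = - \frac{20}{3} \approx -6.6667$)
$S = -7$ ($S = -3 - 4 = -7$)
$P{\left(a,b \right)} = - \frac{40}{3} - \frac{20 a}{3}$ ($P{\left(a,b \right)} = - \frac{20 \left(2 + a\right)}{3} = - \frac{40}{3} - \frac{20 a}{3}$)
$\left(90 + P{\left(S,-5 \right)}\right)^{2} = \left(90 - - \frac{100}{3}\right)^{2} = \left(90 + \left(- \frac{40}{3} + \frac{140}{3}\right)\right)^{2} = \left(90 + \frac{100}{3}\right)^{2} = \left(\frac{370}{3}\right)^{2} = \frac{136900}{9}$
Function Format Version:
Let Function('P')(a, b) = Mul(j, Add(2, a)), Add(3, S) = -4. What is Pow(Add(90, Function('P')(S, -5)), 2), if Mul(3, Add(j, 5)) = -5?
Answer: Rational(136900, 9) ≈ 15211.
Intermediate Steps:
j = Rational(-20, 3) (j = Add(-5, Mul(Rational(1, 3), -5)) = Add(-5, Rational(-5, 3)) = Rational(-20, 3) ≈ -6.6667)
S = -7 (S = Add(-3, -4) = -7)
Function('P')(a, b) = Add(Rational(-40, 3), Mul(Rational(-20, 3), a)) (Function('P')(a, b) = Mul(Rational(-20, 3), Add(2, a)) = Add(Rational(-40, 3), Mul(Rational(-20, 3), a)))
Pow(Add(90, Function('P')(S, -5)), 2) = Pow(Add(90, Add(Rational(-40, 3), Mul(Rational(-20, 3), -7))), 2) = Pow(Add(90, Add(Rational(-40, 3), Rational(140, 3))), 2) = Pow(Add(90, Rational(100, 3)), 2) = Pow(Rational(370, 3), 2) = Rational(136900, 9)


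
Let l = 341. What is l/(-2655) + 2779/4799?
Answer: 5741786/12741345 ≈ 0.45064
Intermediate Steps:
l/(-2655) + 2779/4799 = 341/(-2655) + 2779/4799 = 341*(-1/2655) + 2779*(1/4799) = -341/2655 + 2779/4799 = 5741786/12741345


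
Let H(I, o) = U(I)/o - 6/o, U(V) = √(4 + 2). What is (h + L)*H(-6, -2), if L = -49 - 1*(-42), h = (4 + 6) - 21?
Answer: -54 + 9*√6 ≈ -31.955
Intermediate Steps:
U(V) = √6
H(I, o) = -6/o + √6/o (H(I, o) = √6/o - 6/o = -6/o + √6/o)
h = -11 (h = 10 - 21 = -11)
L = -7 (L = -49 + 42 = -7)
(h + L)*H(-6, -2) = (-11 - 7)*((-6 + √6)/(-2)) = -(-9)*(-6 + √6) = -18*(3 - √6/2) = -54 + 9*√6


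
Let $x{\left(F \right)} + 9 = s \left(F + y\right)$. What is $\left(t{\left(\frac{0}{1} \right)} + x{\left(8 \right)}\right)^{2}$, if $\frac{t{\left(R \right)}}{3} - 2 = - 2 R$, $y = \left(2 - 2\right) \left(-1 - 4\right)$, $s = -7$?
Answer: $3481$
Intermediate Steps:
$y = 0$ ($y = 0 \left(-5\right) = 0$)
$t{\left(R \right)} = 6 - 6 R$ ($t{\left(R \right)} = 6 + 3 \left(- 2 R\right) = 6 - 6 R$)
$x{\left(F \right)} = -9 - 7 F$ ($x{\left(F \right)} = -9 - 7 \left(F + 0\right) = -9 - 7 F$)
$\left(t{\left(\frac{0}{1} \right)} + x{\left(8 \right)}\right)^{2} = \left(\left(6 - 6 \cdot \frac{0}{1}\right) - 65\right)^{2} = \left(\left(6 - 6 \cdot 0 \cdot 1\right) - 65\right)^{2} = \left(\left(6 - 0\right) - 65\right)^{2} = \left(\left(6 + 0\right) - 65\right)^{2} = \left(6 - 65\right)^{2} = \left(-59\right)^{2} = 3481$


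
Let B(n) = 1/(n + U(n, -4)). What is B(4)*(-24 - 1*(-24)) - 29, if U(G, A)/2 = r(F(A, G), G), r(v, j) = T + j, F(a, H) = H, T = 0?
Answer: -29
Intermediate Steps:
r(v, j) = j (r(v, j) = 0 + j = j)
U(G, A) = 2*G
B(n) = 1/(3*n) (B(n) = 1/(n + 2*n) = 1/(3*n))
B(4)*(-24 - 1*(-24)) - 29 = ((1/3)/4)*(-24 - 1*(-24)) - 29 = ((1/3)*(1/4))*(-24 + 24) - 29 = (1/12)*0 - 29 = 0 - 29 = -29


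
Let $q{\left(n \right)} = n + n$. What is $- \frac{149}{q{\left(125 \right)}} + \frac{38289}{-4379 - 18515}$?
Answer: $- \frac{3245864}{1430875} \approx -2.2684$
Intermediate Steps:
$q{\left(n \right)} = 2 n$
$- \frac{149}{q{\left(125 \right)}} + \frac{38289}{-4379 - 18515} = - \frac{149}{2 \cdot 125} + \frac{38289}{-4379 - 18515} = - \frac{149}{250} + \frac{38289}{-4379 - 18515} = \left(-149\right) \frac{1}{250} + \frac{38289}{-22894} = - \frac{149}{250} + 38289 \left(- \frac{1}{22894}\right) = - \frac{149}{250} - \frac{38289}{22894} = - \frac{3245864}{1430875}$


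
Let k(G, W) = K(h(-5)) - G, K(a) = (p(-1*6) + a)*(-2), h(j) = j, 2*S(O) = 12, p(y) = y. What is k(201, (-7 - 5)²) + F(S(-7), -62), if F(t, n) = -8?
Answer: -187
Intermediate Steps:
S(O) = 6 (S(O) = (½)*12 = 6)
K(a) = 12 - 2*a (K(a) = (-1*6 + a)*(-2) = (-6 + a)*(-2) = 12 - 2*a)
k(G, W) = 22 - G (k(G, W) = (12 - 2*(-5)) - G = (12 + 10) - G = 22 - G)
k(201, (-7 - 5)²) + F(S(-7), -62) = (22 - 1*201) - 8 = (22 - 201) - 8 = -179 - 8 = -187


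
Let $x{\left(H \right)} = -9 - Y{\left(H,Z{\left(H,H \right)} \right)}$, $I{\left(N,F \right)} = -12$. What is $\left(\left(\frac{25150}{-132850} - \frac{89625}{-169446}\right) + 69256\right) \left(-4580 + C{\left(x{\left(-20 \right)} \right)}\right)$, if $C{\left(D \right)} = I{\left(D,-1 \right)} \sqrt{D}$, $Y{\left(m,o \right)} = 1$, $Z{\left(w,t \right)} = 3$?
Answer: $- \frac{23801078538558170}{75036337} - \frac{62360904467838 i \sqrt{10}}{75036337} \approx -3.1719 \cdot 10^{8} - 2.6281 \cdot 10^{6} i$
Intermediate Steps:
$x{\left(H \right)} = -10$ ($x{\left(H \right)} = -9 - 1 = -10$)
$C{\left(D \right)} = - 12 \sqrt{D}$
$\left(\left(\frac{25150}{-132850} - \frac{89625}{-169446}\right) + 69256\right) \left(-4580 + C{\left(x{\left(-20 \right)} \right)}\right) = \left(\left(\frac{25150}{-132850} - \frac{89625}{-169446}\right) + 69256\right) \left(-4580 - 12 \sqrt{-10}\right) = \left(\left(25150 \left(- \frac{1}{132850}\right) - - \frac{29875}{56482}\right) + 69256\right) \left(-4580 - 12 i \sqrt{10}\right) = \left(\left(- \frac{503}{2657} + \frac{29875}{56482}\right) + 69256\right) \left(-4580 - 12 i \sqrt{10}\right) = \left(\frac{50967429}{150072674} + 69256\right) \left(-4580 - 12 i \sqrt{10}\right) = \frac{10393484077973 \left(-4580 - 12 i \sqrt{10}\right)}{150072674} = - \frac{23801078538558170}{75036337} - \frac{62360904467838 i \sqrt{10}}{75036337}$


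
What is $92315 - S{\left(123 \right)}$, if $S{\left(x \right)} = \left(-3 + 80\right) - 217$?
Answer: $92455$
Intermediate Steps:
$S{\left(x \right)} = -140$ ($S{\left(x \right)} = 77 - 217 = -140$)
$92315 - S{\left(123 \right)} = 92315 - -140 = 92315 + 140 = 92455$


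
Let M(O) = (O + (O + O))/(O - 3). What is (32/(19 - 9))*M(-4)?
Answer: 192/35 ≈ 5.4857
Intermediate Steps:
M(O) = 3*O/(-3 + O) (M(O) = (O + 2*O)/(-3 + O) = (3*O)/(-3 + O) = 3*O/(-3 + O))
(32/(19 - 9))*M(-4) = (32/(19 - 9))*(3*(-4)/(-3 - 4)) = (32/10)*(3*(-4)/(-7)) = ((⅒)*32)*(3*(-4)*(-⅐)) = (16/5)*(12/7) = 192/35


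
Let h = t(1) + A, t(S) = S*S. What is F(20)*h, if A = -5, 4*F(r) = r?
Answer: -20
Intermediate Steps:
F(r) = r/4
t(S) = S²
h = -4 (h = 1² - 5 = 1 - 5 = -4)
F(20)*h = ((¼)*20)*(-4) = 5*(-4) = -20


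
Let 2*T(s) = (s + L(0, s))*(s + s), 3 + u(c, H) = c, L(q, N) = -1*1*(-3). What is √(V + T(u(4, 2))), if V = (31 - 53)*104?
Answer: 2*I*√571 ≈ 47.791*I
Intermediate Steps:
L(q, N) = 3 (L(q, N) = -1*(-3) = 3)
u(c, H) = -3 + c
T(s) = s*(3 + s) (T(s) = ((s + 3)*(s + s))/2 = ((3 + s)*(2*s))/2 = (2*s*(3 + s))/2 = s*(3 + s))
V = -2288 (V = -22*104 = -2288)
√(V + T(u(4, 2))) = √(-2288 + (-3 + 4)*(3 + (-3 + 4))) = √(-2288 + 1*(3 + 1)) = √(-2288 + 1*4) = √(-2288 + 4) = √(-2284) = 2*I*√571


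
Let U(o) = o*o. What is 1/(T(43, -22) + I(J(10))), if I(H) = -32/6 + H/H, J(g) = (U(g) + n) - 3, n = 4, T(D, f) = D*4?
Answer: 3/503 ≈ 0.0059642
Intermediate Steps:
U(o) = o²
T(D, f) = 4*D
J(g) = 1 + g² (J(g) = (g² + 4) - 3 = (4 + g²) - 3 = 1 + g²)
I(H) = -13/3 (I(H) = -32*⅙ + 1 = -16/3 + 1 = -13/3)
1/(T(43, -22) + I(J(10))) = 1/(4*43 - 13/3) = 1/(172 - 13/3) = 1/(503/3) = 3/503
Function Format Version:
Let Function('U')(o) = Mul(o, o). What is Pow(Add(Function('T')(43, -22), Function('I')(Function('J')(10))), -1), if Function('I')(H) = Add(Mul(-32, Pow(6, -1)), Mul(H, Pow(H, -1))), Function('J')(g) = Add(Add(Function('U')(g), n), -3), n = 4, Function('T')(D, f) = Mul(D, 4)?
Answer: Rational(3, 503) ≈ 0.0059642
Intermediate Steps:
Function('U')(o) = Pow(o, 2)
Function('T')(D, f) = Mul(4, D)
Function('J')(g) = Add(1, Pow(g, 2)) (Function('J')(g) = Add(Add(Pow(g, 2), 4), -3) = Add(Add(4, Pow(g, 2)), -3) = Add(1, Pow(g, 2)))
Function('I')(H) = Rational(-13, 3) (Function('I')(H) = Add(Mul(-32, Rational(1, 6)), 1) = Add(Rational(-16, 3), 1) = Rational(-13, 3))
Pow(Add(Function('T')(43, -22), Function('I')(Function('J')(10))), -1) = Pow(Add(Mul(4, 43), Rational(-13, 3)), -1) = Pow(Add(172, Rational(-13, 3)), -1) = Pow(Rational(503, 3), -1) = Rational(3, 503)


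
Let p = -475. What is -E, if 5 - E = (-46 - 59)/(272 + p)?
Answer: -130/29 ≈ -4.4828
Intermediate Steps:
E = 130/29 (E = 5 - (-46 - 59)/(272 - 475) = 5 - (-105)/(-203) = 5 - (-105)*(-1)/203 = 5 - 1*15/29 = 5 - 15/29 = 130/29 ≈ 4.4828)
-E = -1*130/29 = -130/29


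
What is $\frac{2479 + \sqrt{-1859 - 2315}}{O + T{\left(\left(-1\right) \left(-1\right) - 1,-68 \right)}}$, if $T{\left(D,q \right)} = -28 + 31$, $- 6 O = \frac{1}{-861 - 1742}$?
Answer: $\frac{38717022}{46855} + \frac{15618 i \sqrt{4174}}{46855} \approx 826.32 + 21.535 i$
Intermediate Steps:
$O = \frac{1}{15618}$ ($O = - \frac{1}{6 \left(-861 - 1742\right)} = - \frac{1}{6 \left(-2603\right)} = \left(- \frac{1}{6}\right) \left(- \frac{1}{2603}\right) = \frac{1}{15618} \approx 6.4029 \cdot 10^{-5}$)
$T{\left(D,q \right)} = 3$
$\frac{2479 + \sqrt{-1859 - 2315}}{O + T{\left(\left(-1\right) \left(-1\right) - 1,-68 \right)}} = \frac{2479 + \sqrt{-1859 - 2315}}{\frac{1}{15618} + 3} = \frac{2479 + \sqrt{-4174}}{\frac{46855}{15618}} = \left(2479 + i \sqrt{4174}\right) \frac{15618}{46855} = \frac{38717022}{46855} + \frac{15618 i \sqrt{4174}}{46855}$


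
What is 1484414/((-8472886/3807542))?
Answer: -2825984325194/4236443 ≈ -6.6707e+5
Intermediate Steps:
1484414/((-8472886/3807542)) = 1484414/((-8472886*1/3807542)) = 1484414/(-4236443/1903771) = 1484414*(-1903771/4236443) = -2825984325194/4236443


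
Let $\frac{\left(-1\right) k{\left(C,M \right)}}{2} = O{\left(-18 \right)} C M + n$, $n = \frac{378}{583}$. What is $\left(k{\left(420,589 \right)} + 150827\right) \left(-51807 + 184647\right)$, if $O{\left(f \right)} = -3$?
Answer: $\frac{126631938465000}{583} \approx 2.1721 \cdot 10^{11}$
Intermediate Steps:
$n = \frac{378}{583}$ ($n = 378 \cdot \frac{1}{583} = \frac{378}{583} \approx 0.64837$)
$k{\left(C,M \right)} = - \frac{756}{583} + 6 C M$ ($k{\left(C,M \right)} = - 2 \left(- 3 C M + \frac{378}{583}\right) = - 2 \left(\frac{378}{583} - 3 C M\right) = - \frac{756}{583} + 6 C M$)
$\left(k{\left(420,589 \right)} + 150827\right) \left(-51807 + 184647\right) = \left(\left(- \frac{756}{583} + 6 \cdot 420 \cdot 589\right) + 150827\right) \left(-51807 + 184647\right) = \left(\left(- \frac{756}{583} + 1484280\right) + 150827\right) 132840 = \left(\frac{865334484}{583} + 150827\right) 132840 = \frac{953266625}{583} \cdot 132840 = \frac{126631938465000}{583}$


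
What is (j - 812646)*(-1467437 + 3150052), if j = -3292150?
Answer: -6906791321540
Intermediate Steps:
(j - 812646)*(-1467437 + 3150052) = (-3292150 - 812646)*(-1467437 + 3150052) = -4104796*1682615 = -6906791321540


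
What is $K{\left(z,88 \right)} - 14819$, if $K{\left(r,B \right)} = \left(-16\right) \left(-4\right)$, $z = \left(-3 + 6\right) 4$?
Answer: $-14755$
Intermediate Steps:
$z = 12$ ($z = 3 \cdot 4 = 12$)
$K{\left(r,B \right)} = 64$
$K{\left(z,88 \right)} - 14819 = 64 - 14819 = -14755$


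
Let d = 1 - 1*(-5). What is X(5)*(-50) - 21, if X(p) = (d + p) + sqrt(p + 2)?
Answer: -571 - 50*sqrt(7) ≈ -703.29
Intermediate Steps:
d = 6 (d = 1 + 5 = 6)
X(p) = 6 + p + sqrt(2 + p) (X(p) = (6 + p) + sqrt(p + 2) = (6 + p) + sqrt(2 + p) = 6 + p + sqrt(2 + p))
X(5)*(-50) - 21 = (6 + 5 + sqrt(2 + 5))*(-50) - 21 = (6 + 5 + sqrt(7))*(-50) - 21 = (11 + sqrt(7))*(-50) - 21 = (-550 - 50*sqrt(7)) - 21 = -571 - 50*sqrt(7)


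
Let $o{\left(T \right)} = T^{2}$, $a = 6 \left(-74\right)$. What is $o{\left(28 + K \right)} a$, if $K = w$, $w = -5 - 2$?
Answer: $-195804$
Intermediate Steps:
$w = -7$ ($w = -5 - 2 = -7$)
$a = -444$
$K = -7$
$o{\left(28 + K \right)} a = \left(28 - 7\right)^{2} \left(-444\right) = 21^{2} \left(-444\right) = 441 \left(-444\right) = -195804$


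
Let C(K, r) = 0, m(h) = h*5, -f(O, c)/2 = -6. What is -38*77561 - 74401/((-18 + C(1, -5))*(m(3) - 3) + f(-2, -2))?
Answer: -601178471/204 ≈ -2.9470e+6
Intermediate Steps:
f(O, c) = 12 (f(O, c) = -2*(-6) = 12)
m(h) = 5*h
-38*77561 - 74401/((-18 + C(1, -5))*(m(3) - 3) + f(-2, -2)) = -38*77561 - 74401/((-18 + 0)*(5*3 - 3) + 12) = -2947318 - 74401/(-18*(15 - 3) + 12) = -2947318 - 74401/(-18*12 + 12) = -2947318 - 74401/(-216 + 12) = -2947318 - 74401/(-204) = -2947318 - 74401*(-1/204) = -2947318 + 74401/204 = -601178471/204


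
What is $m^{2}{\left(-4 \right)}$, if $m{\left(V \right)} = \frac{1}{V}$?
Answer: $\frac{1}{16} \approx 0.0625$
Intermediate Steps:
$m^{2}{\left(-4 \right)} = \left(\frac{1}{-4}\right)^{2} = \left(- \frac{1}{4}\right)^{2} = \frac{1}{16}$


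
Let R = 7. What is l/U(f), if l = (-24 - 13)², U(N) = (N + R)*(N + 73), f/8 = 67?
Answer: 1369/330687 ≈ 0.0041399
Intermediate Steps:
f = 536 (f = 8*67 = 536)
U(N) = (7 + N)*(73 + N) (U(N) = (N + 7)*(N + 73) = (7 + N)*(73 + N))
l = 1369 (l = (-37)² = 1369)
l/U(f) = 1369/(511 + 536² + 80*536) = 1369/(511 + 287296 + 42880) = 1369/330687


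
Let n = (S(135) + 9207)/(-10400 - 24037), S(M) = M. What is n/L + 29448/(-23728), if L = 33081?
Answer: -465940131081/375433115278 ≈ -1.2411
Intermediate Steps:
n = -3114/11479 (n = (135 + 9207)/(-10400 - 24037) = 9342/(-34437) = 9342*(-1/34437) = -3114/11479 ≈ -0.27128)
n/L + 29448/(-23728) = -3114/11479/33081 + 29448/(-23728) = -3114/11479*1/33081 + 29448*(-1/23728) = -1038/126578933 - 3681/2966 = -465940131081/375433115278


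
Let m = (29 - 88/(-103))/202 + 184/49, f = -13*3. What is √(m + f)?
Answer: I*√744465457322/145642 ≈ 5.9243*I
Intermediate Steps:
f = -39
m = 3978979/1019494 (m = (29 - 88*(-1)/103)*(1/202) + 184*(1/49) = (29 - 1*(-88/103))*(1/202) + 184/49 = (29 + 88/103)*(1/202) + 184/49 = (3075/103)*(1/202) + 184/49 = 3075/20806 + 184/49 = 3978979/1019494 ≈ 3.9029)
√(m + f) = √(3978979/1019494 - 39) = √(-35781287/1019494) = I*√744465457322/145642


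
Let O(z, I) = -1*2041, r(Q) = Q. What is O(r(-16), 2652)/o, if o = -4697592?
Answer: 2041/4697592 ≈ 0.00043448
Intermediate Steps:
O(z, I) = -2041
O(r(-16), 2652)/o = -2041/(-4697592) = -2041*(-1/4697592) = 2041/4697592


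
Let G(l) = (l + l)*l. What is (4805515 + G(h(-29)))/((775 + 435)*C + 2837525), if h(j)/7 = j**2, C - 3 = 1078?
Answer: 24706351/1381845 ≈ 17.879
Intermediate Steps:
C = 1081 (C = 3 + 1078 = 1081)
h(j) = 7*j**2
G(l) = 2*l**2 (G(l) = (2*l)*l = 2*l**2)
(4805515 + G(h(-29)))/((775 + 435)*C + 2837525) = (4805515 + 2*(7*(-29)**2)**2)/((775 + 435)*1081 + 2837525) = (4805515 + 2*(7*841)**2)/(1210*1081 + 2837525) = (4805515 + 2*5887**2)/(1308010 + 2837525) = (4805515 + 2*34656769)/4145535 = (4805515 + 69313538)*(1/4145535) = 74119053*(1/4145535) = 24706351/1381845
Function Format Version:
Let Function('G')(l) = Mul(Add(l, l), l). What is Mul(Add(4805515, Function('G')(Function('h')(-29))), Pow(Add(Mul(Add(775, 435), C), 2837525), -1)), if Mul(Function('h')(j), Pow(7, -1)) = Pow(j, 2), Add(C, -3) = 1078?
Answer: Rational(24706351, 1381845) ≈ 17.879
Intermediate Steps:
C = 1081 (C = Add(3, 1078) = 1081)
Function('h')(j) = Mul(7, Pow(j, 2))
Function('G')(l) = Mul(2, Pow(l, 2)) (Function('G')(l) = Mul(Mul(2, l), l) = Mul(2, Pow(l, 2)))
Mul(Add(4805515, Function('G')(Function('h')(-29))), Pow(Add(Mul(Add(775, 435), C), 2837525), -1)) = Mul(Add(4805515, Mul(2, Pow(Mul(7, Pow(-29, 2)), 2))), Pow(Add(Mul(Add(775, 435), 1081), 2837525), -1)) = Mul(Add(4805515, Mul(2, Pow(Mul(7, 841), 2))), Pow(Add(Mul(1210, 1081), 2837525), -1)) = Mul(Add(4805515, Mul(2, Pow(5887, 2))), Pow(Add(1308010, 2837525), -1)) = Mul(Add(4805515, Mul(2, 34656769)), Pow(4145535, -1)) = Mul(Add(4805515, 69313538), Rational(1, 4145535)) = Mul(74119053, Rational(1, 4145535)) = Rational(24706351, 1381845)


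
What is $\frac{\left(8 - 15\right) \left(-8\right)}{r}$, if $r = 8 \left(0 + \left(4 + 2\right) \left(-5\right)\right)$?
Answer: $- \frac{7}{30} \approx -0.23333$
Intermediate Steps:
$r = -240$ ($r = 8 \left(0 + 6 \left(-5\right)\right) = 8 \left(0 - 30\right) = 8 \left(-30\right) = -240$)
$\frac{\left(8 - 15\right) \left(-8\right)}{r} = \frac{\left(8 - 15\right) \left(-8\right)}{-240} = \left(-7\right) \left(-8\right) \left(- \frac{1}{240}\right) = 56 \left(- \frac{1}{240}\right) = - \frac{7}{30}$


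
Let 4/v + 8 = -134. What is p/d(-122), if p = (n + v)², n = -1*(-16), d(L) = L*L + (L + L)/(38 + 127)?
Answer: 53045685/3094690064 ≈ 0.017141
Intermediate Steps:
v = -2/71 (v = 4/(-8 - 134) = 4/(-142) = 4*(-1/142) = -2/71 ≈ -0.028169)
d(L) = L² + 2*L/165 (d(L) = L² + (2*L)/165 = L² + (2*L)*(1/165) = L² + 2*L/165)
n = 16
p = 1285956/5041 (p = (16 - 2/71)² = (1134/71)² = 1285956/5041 ≈ 255.10)
p/d(-122) = 1285956/(5041*(((1/165)*(-122)*(2 + 165*(-122))))) = 1285956/(5041*(((1/165)*(-122)*(2 - 20130)))) = 1285956/(5041*(((1/165)*(-122)*(-20128)))) = 1285956/(5041*(2455616/165)) = (1285956/5041)*(165/2455616) = 53045685/3094690064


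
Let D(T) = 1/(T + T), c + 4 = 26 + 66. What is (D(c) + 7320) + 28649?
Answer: 6330545/176 ≈ 35969.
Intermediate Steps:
c = 88 (c = -4 + (26 + 66) = -4 + 92 = 88)
D(T) = 1/(2*T)
(D(c) + 7320) + 28649 = ((½)/88 + 7320) + 28649 = ((½)*(1/88) + 7320) + 28649 = (1/176 + 7320) + 28649 = 1288321/176 + 28649 = 6330545/176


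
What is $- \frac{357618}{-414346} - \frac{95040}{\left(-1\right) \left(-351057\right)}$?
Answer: $\frac{14360809731}{24243177287} \approx 0.59237$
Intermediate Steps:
$- \frac{357618}{-414346} - \frac{95040}{\left(-1\right) \left(-351057\right)} = \left(-357618\right) \left(- \frac{1}{414346}\right) - \frac{95040}{351057} = \frac{178809}{207173} - \frac{31680}{117019} = \frac{14360809731}{24243177287}$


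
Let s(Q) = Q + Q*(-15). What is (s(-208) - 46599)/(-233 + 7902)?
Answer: -43687/7669 ≈ -5.6966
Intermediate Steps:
s(Q) = -14*Q (s(Q) = Q - 15*Q = -14*Q)
(s(-208) - 46599)/(-233 + 7902) = (-14*(-208) - 46599)/(-233 + 7902) = (2912 - 46599)/7669 = -43687*1/7669 = -43687/7669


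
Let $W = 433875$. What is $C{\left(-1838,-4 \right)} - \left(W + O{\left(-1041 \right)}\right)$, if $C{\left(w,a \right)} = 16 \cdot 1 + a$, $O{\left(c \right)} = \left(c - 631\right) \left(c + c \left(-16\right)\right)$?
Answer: $25674417$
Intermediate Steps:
$O{\left(c \right)} = - 15 c \left(-631 + c\right)$ ($O{\left(c \right)} = \left(-631 + c\right) \left(c - 16 c\right) = \left(-631 + c\right) \left(- 15 c\right) = - 15 c \left(-631 + c\right)$)
$C{\left(w,a \right)} = 16 + a$
$C{\left(-1838,-4 \right)} - \left(W + O{\left(-1041 \right)}\right) = \left(16 - 4\right) - \left(433875 + 15 \left(-1041\right) \left(631 - -1041\right)\right) = 12 - \left(433875 + 15 \left(-1041\right) \left(631 + 1041\right)\right) = 12 - \left(433875 + 15 \left(-1041\right) 1672\right) = 12 - \left(433875 - 26108280\right) = 12 - -25674405 = 12 + 25674405 = 25674417$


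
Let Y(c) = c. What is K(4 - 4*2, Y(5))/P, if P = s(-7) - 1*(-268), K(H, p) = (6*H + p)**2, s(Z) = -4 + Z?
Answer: 361/257 ≈ 1.4047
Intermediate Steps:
K(H, p) = (p + 6*H)**2
P = 257 (P = (-4 - 7) - 1*(-268) = -11 + 268 = 257)
K(4 - 4*2, Y(5))/P = (5 + 6*(4 - 4*2))**2/257 = (5 + 6*(4 - 8))**2*(1/257) = (5 + 6*(-4))**2*(1/257) = (5 - 24)**2*(1/257) = (-19)**2*(1/257) = 361*(1/257) = 361/257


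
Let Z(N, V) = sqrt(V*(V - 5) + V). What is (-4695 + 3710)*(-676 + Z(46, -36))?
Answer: 665860 - 11820*sqrt(10) ≈ 6.2848e+5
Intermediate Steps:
Z(N, V) = sqrt(V + V*(-5 + V)) (Z(N, V) = sqrt(V*(-5 + V) + V) = sqrt(V + V*(-5 + V)))
(-4695 + 3710)*(-676 + Z(46, -36)) = (-4695 + 3710)*(-676 + sqrt(-36*(-4 - 36))) = -985*(-676 + sqrt(-36*(-40))) = -985*(-676 + sqrt(1440)) = -985*(-676 + 12*sqrt(10)) = 665860 - 11820*sqrt(10)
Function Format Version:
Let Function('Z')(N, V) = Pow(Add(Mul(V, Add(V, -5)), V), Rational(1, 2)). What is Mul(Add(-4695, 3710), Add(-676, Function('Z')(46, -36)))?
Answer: Add(665860, Mul(-11820, Pow(10, Rational(1, 2)))) ≈ 6.2848e+5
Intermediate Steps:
Function('Z')(N, V) = Pow(Add(V, Mul(V, Add(-5, V))), Rational(1, 2)) (Function('Z')(N, V) = Pow(Add(Mul(V, Add(-5, V)), V), Rational(1, 2)) = Pow(Add(V, Mul(V, Add(-5, V))), Rational(1, 2)))
Mul(Add(-4695, 3710), Add(-676, Function('Z')(46, -36))) = Mul(Add(-4695, 3710), Add(-676, Pow(Mul(-36, Add(-4, -36)), Rational(1, 2)))) = Mul(-985, Add(-676, Pow(Mul(-36, -40), Rational(1, 2)))) = Mul(-985, Add(-676, Pow(1440, Rational(1, 2)))) = Mul(-985, Add(-676, Mul(12, Pow(10, Rational(1, 2))))) = Add(665860, Mul(-11820, Pow(10, Rational(1, 2))))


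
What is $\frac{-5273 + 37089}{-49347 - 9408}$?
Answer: $- \frac{31816}{58755} \approx -0.5415$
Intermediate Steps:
$\frac{-5273 + 37089}{-49347 - 9408} = \frac{31816}{-58755} = 31816 \left(- \frac{1}{58755}\right) = - \frac{31816}{58755}$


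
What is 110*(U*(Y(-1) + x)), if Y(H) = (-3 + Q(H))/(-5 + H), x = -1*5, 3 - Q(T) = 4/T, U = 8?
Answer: -14960/3 ≈ -4986.7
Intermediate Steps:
Q(T) = 3 - 4/T
x = -5
Y(H) = -4/(H*(-5 + H)) (Y(H) = (-3 + (3 - 4/H))/(-5 + H) = (-4/H)/(-5 + H) = -4/(H*(-5 + H)))
110*(U*(Y(-1) + x)) = 110*(8*(-4/(-1*(-5 - 1)) - 5)) = 110*(8*(-4*(-1)/(-6) - 5)) = 110*(8*(-4*(-1)*(-⅙) - 5)) = 110*(8*(-⅔ - 5)) = 110*(8*(-17/3)) = 110*(-136/3) = -14960/3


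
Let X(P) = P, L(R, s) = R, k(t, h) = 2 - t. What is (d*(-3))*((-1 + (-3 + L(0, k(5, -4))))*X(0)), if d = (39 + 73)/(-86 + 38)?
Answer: 0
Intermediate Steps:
d = -7/3 (d = 112/(-48) = 112*(-1/48) = -7/3 ≈ -2.3333)
(d*(-3))*((-1 + (-3 + L(0, k(5, -4))))*X(0)) = (-7/3*(-3))*((-1 + (-3 + 0))*0) = 7*((-1 - 3)*0) = 7*(-4*0) = 7*0 = 0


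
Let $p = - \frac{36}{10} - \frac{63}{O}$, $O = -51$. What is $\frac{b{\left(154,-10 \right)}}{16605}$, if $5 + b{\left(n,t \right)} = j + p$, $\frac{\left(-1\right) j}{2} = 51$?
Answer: $- \frac{9296}{1411425} \approx -0.0065863$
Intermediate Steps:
$j = -102$ ($j = \left(-2\right) 51 = -102$)
$p = - \frac{201}{85}$ ($p = - \frac{36}{10} - \frac{63}{-51} = \left(-36\right) \frac{1}{10} - - \frac{21}{17} = - \frac{18}{5} + \frac{21}{17} = - \frac{201}{85} \approx -2.3647$)
$b{\left(n,t \right)} = - \frac{9296}{85}$ ($b{\left(n,t \right)} = -5 - \frac{8871}{85} = - \frac{9296}{85}$)
$\frac{b{\left(154,-10 \right)}}{16605} = - \frac{9296}{85 \cdot 16605} = \left(- \frac{9296}{85}\right) \frac{1}{16605} = - \frac{9296}{1411425}$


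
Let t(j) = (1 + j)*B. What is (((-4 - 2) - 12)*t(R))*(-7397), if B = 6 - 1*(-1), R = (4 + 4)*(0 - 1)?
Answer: -6524154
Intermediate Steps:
R = -8 (R = 8*(-1) = -8)
B = 7 (B = 6 + 1 = 7)
t(j) = 7 + 7*j (t(j) = (1 + j)*7 = 7 + 7*j)
(((-4 - 2) - 12)*t(R))*(-7397) = (((-4 - 2) - 12)*(7 + 7*(-8)))*(-7397) = ((-6 - 12)*(7 - 56))*(-7397) = -18*(-49)*(-7397) = 882*(-7397) = -6524154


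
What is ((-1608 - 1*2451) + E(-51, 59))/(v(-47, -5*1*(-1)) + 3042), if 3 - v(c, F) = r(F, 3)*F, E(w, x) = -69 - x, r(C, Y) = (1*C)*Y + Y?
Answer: -4187/2955 ≈ -1.4169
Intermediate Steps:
r(C, Y) = Y + C*Y (r(C, Y) = C*Y + Y = Y + C*Y)
v(c, F) = 3 - F*(3 + 3*F) (v(c, F) = 3 - 3*(1 + F)*F = 3 - (3 + 3*F)*F = 3 - F*(3 + 3*F))
((-1608 - 1*2451) + E(-51, 59))/(v(-47, -5*1*(-1)) + 3042) = ((-1608 - 1*2451) + (-69 - 1*59))/((3 - 3*-5*1*(-1)*(1 - 5*1*(-1))) + 3042) = ((-1608 - 2451) + (-69 - 59))/((3 - 3*(-5*(-1))*(1 - 5*(-1))) + 3042) = (-4059 - 128)/((3 - 3*5*(1 + 5)) + 3042) = -4187/((3 - 3*5*6) + 3042) = -4187/((3 - 90) + 3042) = -4187/(-87 + 3042) = -4187/2955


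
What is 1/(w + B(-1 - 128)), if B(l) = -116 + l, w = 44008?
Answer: 1/43763 ≈ 2.2850e-5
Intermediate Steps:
1/(w + B(-1 - 128)) = 1/(44008 + (-116 + (-1 - 128))) = 1/(44008 + (-116 - 129)) = 1/(44008 - 245) = 1/43763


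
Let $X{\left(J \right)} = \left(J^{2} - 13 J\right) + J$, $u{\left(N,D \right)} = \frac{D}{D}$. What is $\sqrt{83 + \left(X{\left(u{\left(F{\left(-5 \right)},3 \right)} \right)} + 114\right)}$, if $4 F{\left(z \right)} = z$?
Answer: $\sqrt{186} \approx 13.638$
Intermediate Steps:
$F{\left(z \right)} = \frac{z}{4}$
$u{\left(N,D \right)} = 1$
$X{\left(J \right)} = J^{2} - 12 J$
$\sqrt{83 + \left(X{\left(u{\left(F{\left(-5 \right)},3 \right)} \right)} + 114\right)} = \sqrt{83 + \left(1 \left(-12 + 1\right) + 114\right)} = \sqrt{83 + \left(1 \left(-11\right) + 114\right)} = \sqrt{83 + \left(-11 + 114\right)} = \sqrt{83 + 103} = \sqrt{186}$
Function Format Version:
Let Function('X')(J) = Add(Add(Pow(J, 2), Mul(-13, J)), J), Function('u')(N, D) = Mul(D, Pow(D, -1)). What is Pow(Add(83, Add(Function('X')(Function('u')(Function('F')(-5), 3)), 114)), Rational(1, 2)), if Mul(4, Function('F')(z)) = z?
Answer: Pow(186, Rational(1, 2)) ≈ 13.638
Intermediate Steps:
Function('F')(z) = Mul(Rational(1, 4), z)
Function('u')(N, D) = 1
Function('X')(J) = Add(Pow(J, 2), Mul(-12, J))
Pow(Add(83, Add(Function('X')(Function('u')(Function('F')(-5), 3)), 114)), Rational(1, 2)) = Pow(Add(83, Add(Mul(1, Add(-12, 1)), 114)), Rational(1, 2)) = Pow(Add(83, Add(Mul(1, -11), 114)), Rational(1, 2)) = Pow(Add(83, Add(-11, 114)), Rational(1, 2)) = Pow(Add(83, 103), Rational(1, 2)) = Pow(186, Rational(1, 2))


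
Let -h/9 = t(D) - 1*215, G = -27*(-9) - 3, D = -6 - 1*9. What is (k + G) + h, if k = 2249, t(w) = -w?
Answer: 4289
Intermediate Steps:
D = -15 (D = -6 - 9 = -15)
G = 240 (G = 243 - 3 = 240)
h = 1800 (h = -9*(-1*(-15) - 1*215) = -9*(15 - 215) = -9*(-200) = 1800)
(k + G) + h = (2249 + 240) + 1800 = 2489 + 1800 = 4289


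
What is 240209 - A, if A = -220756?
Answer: 460965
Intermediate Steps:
240209 - A = 240209 - 1*(-220756) = 240209 + 220756 = 460965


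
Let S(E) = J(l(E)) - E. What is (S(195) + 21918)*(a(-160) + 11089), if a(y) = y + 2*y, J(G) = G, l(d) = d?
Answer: 232528062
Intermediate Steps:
a(y) = 3*y
S(E) = 0 (S(E) = E - E = 0)
(S(195) + 21918)*(a(-160) + 11089) = (0 + 21918)*(3*(-160) + 11089) = 21918*(-480 + 11089) = 21918*10609 = 232528062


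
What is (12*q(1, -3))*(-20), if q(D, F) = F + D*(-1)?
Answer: 960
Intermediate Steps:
q(D, F) = F - D
(12*q(1, -3))*(-20) = (12*(-3 - 1*1))*(-20) = (12*(-3 - 1))*(-20) = (12*(-4))*(-20) = -48*(-20) = 960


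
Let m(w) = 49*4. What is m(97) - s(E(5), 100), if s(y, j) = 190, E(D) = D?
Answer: 6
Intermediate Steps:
m(w) = 196
m(97) - s(E(5), 100) = 196 - 1*190 = 196 - 190 = 6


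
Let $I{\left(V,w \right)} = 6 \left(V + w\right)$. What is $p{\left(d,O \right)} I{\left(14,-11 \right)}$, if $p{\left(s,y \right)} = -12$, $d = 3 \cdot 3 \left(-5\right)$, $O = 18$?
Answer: $-216$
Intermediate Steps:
$d = -45$ ($d = 3 \left(-15\right) = -45$)
$I{\left(V,w \right)} = 6 V + 6 w$
$p{\left(d,O \right)} I{\left(14,-11 \right)} = - 12 \left(6 \cdot 14 + 6 \left(-11\right)\right) = - 12 \left(84 - 66\right) = \left(-12\right) 18 = -216$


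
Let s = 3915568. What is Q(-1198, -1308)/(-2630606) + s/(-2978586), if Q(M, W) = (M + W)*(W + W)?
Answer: -68410598624/17971298631 ≈ -3.8067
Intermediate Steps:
Q(M, W) = 2*W*(M + W) (Q(M, W) = (M + W)*(2*W) = 2*W*(M + W))
Q(-1198, -1308)/(-2630606) + s/(-2978586) = (2*(-1308)*(-1198 - 1308))/(-2630606) + 3915568/(-2978586) = (2*(-1308)*(-2506))*(-1/2630606) + 3915568*(-1/2978586) = 6555696*(-1/2630606) - 1957784/1489293 = -30072/12067 - 1957784/1489293 = -68410598624/17971298631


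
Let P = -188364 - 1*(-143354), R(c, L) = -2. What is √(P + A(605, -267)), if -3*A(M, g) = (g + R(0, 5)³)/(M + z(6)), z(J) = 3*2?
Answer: I*√151228099815/1833 ≈ 212.16*I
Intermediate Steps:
z(J) = 6
A(M, g) = -(-8 + g)/(3*(6 + M)) (A(M, g) = -(g + (-2)³)/(3*(M + 6)) = -(g - 8)/(3*(6 + M)) = -(-8 + g)/(3*(6 + M)))
P = -45010 (P = -188364 + 143354 = -45010)
√(P + A(605, -267)) = √(-45010 + (8 - 1*(-267))/(3*(6 + 605))) = √(-45010 + (⅓)*(8 + 267)/611) = √(-45010 + (⅓)*(1/611)*275) = √(-45010 + 275/1833) = √(-82503055/1833) = I*√151228099815/1833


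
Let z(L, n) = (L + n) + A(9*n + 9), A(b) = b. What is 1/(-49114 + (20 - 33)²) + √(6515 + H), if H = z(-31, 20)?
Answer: -1/48945 + √6693 ≈ 81.811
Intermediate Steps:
z(L, n) = 9 + L + 10*n (z(L, n) = (L + n) + (9*n + 9) = (L + n) + (9 + 9*n) = 9 + L + 10*n)
H = 178 (H = 9 - 31 + 10*20 = 9 - 31 + 200 = 178)
1/(-49114 + (20 - 33)²) + √(6515 + H) = 1/(-49114 + (20 - 33)²) + √(6515 + 178) = 1/(-49114 + (-13)²) + √6693 = 1/(-49114 + 169) + √6693 = 1/(-48945) + √6693 = -1/48945 + √6693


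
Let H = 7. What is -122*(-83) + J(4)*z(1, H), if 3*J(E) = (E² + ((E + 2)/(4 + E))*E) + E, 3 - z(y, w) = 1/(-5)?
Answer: 152258/15 ≈ 10151.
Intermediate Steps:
z(y, w) = 16/5 (z(y, w) = 3 - 1/(-5) = 3 - 1*(-⅕) = 3 + ⅕ = 16/5)
J(E) = E/3 + E²/3 + E*(2 + E)/(3*(4 + E)) (J(E) = ((E² + ((E + 2)/(4 + E))*E) + E)/3 = ((E² + ((2 + E)/(4 + E))*E) + E)/3 = ((E² + E*(2 + E)/(4 + E)) + E)/3 = (E + E² + E*(2 + E)/(4 + E))/3 = E/3 + E²/3 + E*(2 + E)/(3*(4 + E)))
-122*(-83) + J(4)*z(1, H) = -122*(-83) + ((⅓)*4*(6 + 4² + 6*4)/(4 + 4))*(16/5) = 10126 + ((⅓)*4*(6 + 16 + 24)/8)*(16/5) = 10126 + ((⅓)*4*(⅛)*46)*(16/5) = 10126 + (23/3)*(16/5) = 10126 + 368/15 = 152258/15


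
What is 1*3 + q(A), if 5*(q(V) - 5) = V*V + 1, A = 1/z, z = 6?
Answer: 1477/180 ≈ 8.2056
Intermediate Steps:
A = ⅙ (A = 1/6 = ⅙ ≈ 0.16667)
q(V) = 26/5 + V²/5 (q(V) = 5 + (V*V + 1)/5 = 5 + (V² + 1)/5 = 5 + (1 + V²)/5 = 5 + (⅕ + V²/5) = 26/5 + V²/5)
1*3 + q(A) = 1*3 + (26/5 + (⅙)²/5) = 3 + (26/5 + (⅕)*(1/36)) = 3 + (26/5 + 1/180) = 3 + 937/180 = 1477/180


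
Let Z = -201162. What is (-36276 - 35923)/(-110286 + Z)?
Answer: 72199/311448 ≈ 0.23182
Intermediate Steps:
(-36276 - 35923)/(-110286 + Z) = (-36276 - 35923)/(-110286 - 201162) = -72199/(-311448) = -72199*(-1/311448) = 72199/311448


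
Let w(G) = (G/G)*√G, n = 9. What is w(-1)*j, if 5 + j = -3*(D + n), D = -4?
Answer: -20*I ≈ -20.0*I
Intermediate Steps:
j = -20 (j = -5 - 3*(-4 + 9) = -5 - 3*5 = -5 - 15 = -20)
w(G) = √G (w(G) = 1*√G = √G)
w(-1)*j = √(-1)*(-20) = I*(-20) = -20*I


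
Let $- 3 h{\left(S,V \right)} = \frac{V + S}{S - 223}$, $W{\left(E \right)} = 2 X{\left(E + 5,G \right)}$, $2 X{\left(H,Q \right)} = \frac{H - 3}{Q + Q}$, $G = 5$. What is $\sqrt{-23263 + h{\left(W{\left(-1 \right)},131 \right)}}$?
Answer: $\frac{i \sqrt{115579868910}}{2229} \approx 152.52 i$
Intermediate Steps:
$X{\left(H,Q \right)} = \frac{-3 + H}{4 Q}$ ($X{\left(H,Q \right)} = \frac{\left(H - 3\right) \frac{1}{Q + Q}}{2} = \frac{\left(-3 + H\right) \frac{1}{2 Q}}{2} = \frac{\frac{1}{2} \frac{1}{Q} \left(-3 + H\right)}{2} = \frac{-3 + H}{4 Q}$)
$W{\left(E \right)} = \frac{1}{5} + \frac{E}{10}$ ($W{\left(E \right)} = 2 \frac{-3 + \left(E + 5\right)}{4 \cdot 5} = 2 \cdot \frac{1}{4} \cdot \frac{1}{5} \left(-3 + \left(5 + E\right)\right) = 2 \cdot \frac{1}{4} \cdot \frac{1}{5} \left(2 + E\right) = 2 \left(\frac{1}{10} + \frac{E}{20}\right) = \frac{1}{5} + \frac{E}{10}$)
$h{\left(S,V \right)} = - \frac{S + V}{3 \left(-223 + S\right)}$ ($h{\left(S,V \right)} = - \frac{\left(V + S\right) \frac{1}{S - 223}}{3} = - \frac{\left(S + V\right) \frac{1}{-223 + S}}{3} = - \frac{\frac{1}{-223 + S} \left(S + V\right)}{3} = - \frac{S + V}{3 \left(-223 + S\right)}$)
$\sqrt{-23263 + h{\left(W{\left(-1 \right)},131 \right)}} = \sqrt{-23263 + \frac{- (\frac{1}{5} + \frac{1}{10} \left(-1\right)) - 131}{3 \left(-223 + \left(\frac{1}{5} + \frac{1}{10} \left(-1\right)\right)\right)}} = \sqrt{-23263 + \frac{- (\frac{1}{5} - \frac{1}{10}) - 131}{3 \left(-223 + \left(\frac{1}{5} - \frac{1}{10}\right)\right)}} = \sqrt{-23263 + \frac{\left(-1\right) \frac{1}{10} - 131}{3 \left(-223 + \frac{1}{10}\right)}} = \sqrt{-23263 + \frac{- \frac{1}{10} - 131}{3 \left(- \frac{2229}{10}\right)}} = \sqrt{-23263 + \frac{1}{3} \left(- \frac{10}{2229}\right) \left(- \frac{1311}{10}\right)} = \sqrt{-23263 + \frac{437}{2229}} = \sqrt{- \frac{51852790}{2229}} = \frac{i \sqrt{115579868910}}{2229}$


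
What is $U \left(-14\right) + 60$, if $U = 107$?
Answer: $-1438$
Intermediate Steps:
$U \left(-14\right) + 60 = 107 \left(-14\right) + 60 = -1498 + 60 = -1438$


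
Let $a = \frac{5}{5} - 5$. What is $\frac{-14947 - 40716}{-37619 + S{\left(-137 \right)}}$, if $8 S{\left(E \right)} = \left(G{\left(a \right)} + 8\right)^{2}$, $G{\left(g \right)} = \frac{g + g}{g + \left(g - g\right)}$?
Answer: $\frac{111326}{75213} \approx 1.4801$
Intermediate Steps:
$a = -4$ ($a = 5 \cdot \frac{1}{5} - 5 = 1 - 5 = -4$)
$G{\left(g \right)} = 2$ ($G{\left(g \right)} = \frac{2 g}{g + 0} = \frac{2 g}{g} = 2$)
$S{\left(E \right)} = \frac{25}{2}$ ($S{\left(E \right)} = \frac{\left(2 + 8\right)^{2}}{8} = \frac{10^{2}}{8} = \frac{1}{8} \cdot 100 = \frac{25}{2}$)
$\frac{-14947 - 40716}{-37619 + S{\left(-137 \right)}} = \frac{-14947 - 40716}{-37619 + \frac{25}{2}} = - \frac{55663}{- \frac{75213}{2}} = \left(-55663\right) \left(- \frac{2}{75213}\right) = \frac{111326}{75213}$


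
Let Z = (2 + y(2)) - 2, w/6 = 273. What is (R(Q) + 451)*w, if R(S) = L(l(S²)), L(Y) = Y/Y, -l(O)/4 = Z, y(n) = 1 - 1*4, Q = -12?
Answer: 740376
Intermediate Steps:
w = 1638 (w = 6*273 = 1638)
y(n) = -3 (y(n) = 1 - 4 = -3)
Z = -3 (Z = (2 - 3) - 2 = -1 - 2 = -3)
l(O) = 12 (l(O) = -4*(-3) = 12)
L(Y) = 1
R(S) = 1
(R(Q) + 451)*w = (1 + 451)*1638 = 452*1638 = 740376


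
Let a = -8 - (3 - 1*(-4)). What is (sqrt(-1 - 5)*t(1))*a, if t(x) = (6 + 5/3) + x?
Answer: -130*I*sqrt(6) ≈ -318.43*I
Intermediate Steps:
a = -15 (a = -8 - (3 + 4) = -8 - 1*7 = -8 - 7 = -15)
t(x) = 23/3 + x (t(x) = (6 + 5*(1/3)) + x = (6 + 5/3) + x = 23/3 + x)
(sqrt(-1 - 5)*t(1))*a = (sqrt(-1 - 5)*(23/3 + 1))*(-15) = (sqrt(-6)*(26/3))*(-15) = ((I*sqrt(6))*(26/3))*(-15) = (26*I*sqrt(6)/3)*(-15) = -130*I*sqrt(6)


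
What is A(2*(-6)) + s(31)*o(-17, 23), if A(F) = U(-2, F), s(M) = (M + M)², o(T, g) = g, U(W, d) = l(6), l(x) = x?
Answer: 88418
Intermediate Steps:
U(W, d) = 6
s(M) = 4*M² (s(M) = (2*M)² = 4*M²)
A(F) = 6
A(2*(-6)) + s(31)*o(-17, 23) = 6 + (4*31²)*23 = 6 + (4*961)*23 = 6 + 3844*23 = 6 + 88412 = 88418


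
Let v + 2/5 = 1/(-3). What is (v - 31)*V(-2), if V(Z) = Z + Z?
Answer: 1904/15 ≈ 126.93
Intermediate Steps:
V(Z) = 2*Z
v = -11/15 (v = -⅖ + 1/(-3) = -⅖ - ⅓ = -11/15 ≈ -0.73333)
(v - 31)*V(-2) = (-11/15 - 31)*(2*(-2)) = -476/15*(-4) = 1904/15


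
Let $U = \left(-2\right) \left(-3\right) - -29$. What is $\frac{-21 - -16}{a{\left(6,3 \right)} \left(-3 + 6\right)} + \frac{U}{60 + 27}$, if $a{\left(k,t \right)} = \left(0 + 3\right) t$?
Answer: $\frac{170}{783} \approx 0.21711$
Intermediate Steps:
$a{\left(k,t \right)} = 3 t$
$U = 35$ ($U = 6 + 29 = 35$)
$\frac{-21 - -16}{a{\left(6,3 \right)} \left(-3 + 6\right)} + \frac{U}{60 + 27} = \frac{-21 - -16}{3 \cdot 3 \left(-3 + 6\right)} + \frac{35}{60 + 27} = \frac{-21 + 16}{9 \cdot 3} + \frac{35}{87} = - \frac{5}{27} + 35 \cdot \frac{1}{87} = \left(-5\right) \frac{1}{27} + \frac{35}{87} = - \frac{5}{27} + \frac{35}{87} = \frac{170}{783}$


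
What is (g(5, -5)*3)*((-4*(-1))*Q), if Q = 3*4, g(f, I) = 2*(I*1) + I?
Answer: -2160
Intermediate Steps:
g(f, I) = 3*I (g(f, I) = 2*I + I = 3*I)
Q = 12
(g(5, -5)*3)*((-4*(-1))*Q) = ((3*(-5))*3)*(-4*(-1)*12) = (-15*3)*(4*12) = -45*48 = -2160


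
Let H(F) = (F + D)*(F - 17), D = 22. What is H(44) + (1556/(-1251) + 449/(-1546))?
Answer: 3443502697/1934046 ≈ 1780.5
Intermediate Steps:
H(F) = (-17 + F)*(22 + F) (H(F) = (F + 22)*(F - 17) = (22 + F)*(-17 + F) = (-17 + F)*(22 + F))
H(44) + (1556/(-1251) + 449/(-1546)) = (-374 + 44² + 5*44) + (1556/(-1251) + 449/(-1546)) = (-374 + 1936 + 220) + (1556*(-1/1251) + 449*(-1/1546)) = 1782 + (-1556/1251 - 449/1546) = 1782 - 2967275/1934046 = 3443502697/1934046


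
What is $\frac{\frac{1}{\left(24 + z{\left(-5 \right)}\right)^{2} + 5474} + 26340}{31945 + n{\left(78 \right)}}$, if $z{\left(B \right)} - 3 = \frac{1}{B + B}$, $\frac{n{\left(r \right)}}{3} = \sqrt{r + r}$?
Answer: $\frac{521486307113800}{632454709912581} - \frac{32649009680 \sqrt{39}}{210818236637527} \approx 0.82358$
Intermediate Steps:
$n{\left(r \right)} = 3 \sqrt{2} \sqrt{r}$ ($n{\left(r \right)} = 3 \sqrt{r + r} = 3 \sqrt{2 r} = 3 \sqrt{2} \sqrt{r}$)
$z{\left(B \right)} = 3 + \frac{1}{2 B}$ ($z{\left(B \right)} = 3 + \frac{1}{B + B} = 3 + \frac{1}{2 B}$)
$\frac{\frac{1}{\left(24 + z{\left(-5 \right)}\right)^{2} + 5474} + 26340}{31945 + n{\left(78 \right)}} = \frac{\frac{1}{\left(24 + \left(3 + \frac{1}{2 \left(-5\right)}\right)\right)^{2} + 5474} + 26340}{31945 + 3 \sqrt{2} \sqrt{78}} = \frac{\frac{1}{\left(24 + \left(3 + \frac{1}{2} \left(- \frac{1}{5}\right)\right)\right)^{2} + 5474} + 26340}{31945 + 6 \sqrt{39}} = \frac{\frac{1}{\left(24 + \left(3 - \frac{1}{10}\right)\right)^{2} + 5474} + 26340}{31945 + 6 \sqrt{39}} = \frac{\frac{1}{\left(24 + \frac{29}{10}\right)^{2} + 5474} + 26340}{31945 + 6 \sqrt{39}} = \frac{\frac{1}{\left(\frac{269}{10}\right)^{2} + 5474} + 26340}{31945 + 6 \sqrt{39}} = \frac{\frac{1}{\frac{72361}{100} + 5474} + 26340}{31945 + 6 \sqrt{39}} = \frac{\frac{1}{\frac{619761}{100}} + 26340}{31945 + 6 \sqrt{39}} = \frac{\frac{100}{619761} + 26340}{31945 + 6 \sqrt{39}} = \frac{16324504840}{619761 \left(31945 + 6 \sqrt{39}\right)}$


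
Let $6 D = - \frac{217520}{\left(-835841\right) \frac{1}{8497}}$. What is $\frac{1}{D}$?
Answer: $\frac{2507523}{924133720} \approx 0.0027134$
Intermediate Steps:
$D = \frac{924133720}{2507523}$ ($D = \frac{\left(-217520\right) \frac{1}{\left(-835841\right) \frac{1}{8497}}}{6} = \frac{\left(-217520\right) \frac{1}{- \frac{835841}{8497}}}{6} = \frac{\left(-217520\right) \left(- \frac{8497}{835841}\right)}{6} = \frac{1}{6} \cdot \frac{1848267440}{835841} = \frac{924133720}{2507523} \approx 368.54$)
$\frac{1}{D} = \frac{1}{\frac{924133720}{2507523}} = \frac{2507523}{924133720}$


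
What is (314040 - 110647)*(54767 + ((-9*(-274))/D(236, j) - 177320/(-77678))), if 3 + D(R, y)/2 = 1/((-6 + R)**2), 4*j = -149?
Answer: 68146560261193971411/6163710461 ≈ 1.1056e+10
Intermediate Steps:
j = -149/4 (j = (1/4)*(-149) = -149/4 ≈ -37.250)
D(R, y) = -6 + 2/(-6 + R)**2 (D(R, y) = -6 + 2/((-6 + R)**2) = -6 + 2/(-6 + R)**2)
(314040 - 110647)*(54767 + ((-9*(-274))/D(236, j) - 177320/(-77678))) = (314040 - 110647)*(54767 + ((-9*(-274))/(-6 + 2/(-6 + 236)**2) - 177320/(-77678))) = 203393*(54767 + (2466/(-6 + 2/230**2) - 177320*(-1/77678))) = 203393*(54767 + (2466/(-6 + 2*(1/52900)) + 88660/38839)) = 203393*(54767 + (2466/(-6 + 1/26450) + 88660/38839)) = 203393*(54767 + (2466/(-158699/26450) + 88660/38839)) = 203393*(54767 + (2466*(-26450/158699) + 88660/38839)) = 203393*(54767 + (-65225700/158699 + 88660/38839)) = 203393*(54767 - 2519230708960/6163710461) = 203393*(335048700108627/6163710461) = 68146560261193971411/6163710461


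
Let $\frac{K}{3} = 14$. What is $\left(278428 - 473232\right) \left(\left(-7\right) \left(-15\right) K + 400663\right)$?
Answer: $-78909840692$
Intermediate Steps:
$K = 42$ ($K = 3 \cdot 14 = 42$)
$\left(278428 - 473232\right) \left(\left(-7\right) \left(-15\right) K + 400663\right) = \left(278428 - 473232\right) \left(\left(-7\right) \left(-15\right) 42 + 400663\right) = - 194804 \left(105 \cdot 42 + 400663\right) = - 194804 \left(4410 + 400663\right) = \left(-194804\right) 405073 = -78909840692$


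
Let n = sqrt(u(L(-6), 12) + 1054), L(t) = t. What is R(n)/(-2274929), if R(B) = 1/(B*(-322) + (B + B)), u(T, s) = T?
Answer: sqrt(262)/381460094720 ≈ 4.2433e-11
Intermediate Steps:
n = 2*sqrt(262) (n = sqrt(-6 + 1054) = sqrt(1048) = 2*sqrt(262) ≈ 32.373)
R(B) = -1/(320*B) (R(B) = 1/(-322*B + 2*B) = 1/(-320*B) = -1/(320*B))
R(n)/(-2274929) = -sqrt(262)/524/320/(-2274929) = -sqrt(262)/167680*(-1/2274929) = sqrt(262)/381460094720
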